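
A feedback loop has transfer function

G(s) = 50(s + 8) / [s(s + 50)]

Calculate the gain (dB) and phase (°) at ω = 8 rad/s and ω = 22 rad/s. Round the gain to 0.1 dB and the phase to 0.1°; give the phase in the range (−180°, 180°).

At s = jω = j8:
zero (s+8): 8 + j8 → |·| = √(8²+8²) = √128 ≈ 11.314, ∠ = arctan(8/8) ≈ 45.00°
pole (s+50): 50 + j8 → |·| = √(50²+8²) = √2564 ≈ 50.636, ∠ = arctan(8/50) ≈ 9.09°
pole at origin: |s| = 8, ∠ = 90.00° (in denominator)
|G| = 50 · 11.314 / 405.09 ≈ 1.3965
Gain = 20 log₁₀(1.3965) ≈ 2.90 dB
∠G = 45.00° − 99.09° = -54.09°

At s = jω = j22:
zero (s+8): 8 + j22 → |·| = √(8²+22²) = √548 ≈ 23.409, ∠ = arctan(22/8) ≈ 70.02°
pole (s+50): 50 + j22 → |·| = √(50²+22²) = √2984 ≈ 54.626, ∠ = arctan(22/50) ≈ 23.75°
pole at origin: |s| = 22, ∠ = 90.00° (in denominator)
|G| = 50 · 23.409 / 1201.8 ≈ 0.97391
Gain = 20 log₁₀(0.97391) ≈ -0.23 dB
∠G = 70.02° − 113.75° = -43.73°

ω = 8: 2.9 dB, -54.1°; ω = 22: -0.2 dB, -43.7°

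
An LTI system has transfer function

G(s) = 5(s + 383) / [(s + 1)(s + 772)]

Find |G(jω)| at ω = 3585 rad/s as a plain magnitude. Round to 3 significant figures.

At s = jω = j3585:
zero (s+383): 383 + j3585 → |·| = √(383²+3585²) = √12998914 ≈ 3605.4, ∠ = arctan(3585/383) ≈ 83.90°
pole (s+1): 1 + j3585 → |·| = √(1²+3585²) = √12852226 ≈ 3585, ∠ = arctan(3585/1) ≈ 89.98°
pole (s+772): 772 + j3585 → |·| = √(772²+3585²) = √13448209 ≈ 3667.2, ∠ = arctan(3585/772) ≈ 77.85°
|G| = 5 · 3605.4 / 1.3147e+07 ≈ 0.0013712

0.00137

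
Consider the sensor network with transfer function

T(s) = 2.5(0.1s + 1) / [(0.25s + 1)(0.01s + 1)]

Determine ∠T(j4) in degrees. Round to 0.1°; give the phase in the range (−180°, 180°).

-25.5°

At ω = 4 rad/s:
zero (1 + j4·0.1) = 1 + j0.4 → |·| ≈ 1.077, ∠ ≈ 21.80°
pole (1 + j4·0.25) = 1 + j1 → |·| ≈ 1.4142, ∠ ≈ 45.00°
pole (1 + j4·0.01) = 1 + j0.04 → |·| ≈ 1.0008, ∠ ≈ 2.29°
∠T = (21.80°) − (45.00° + 2.29°) = -25.49°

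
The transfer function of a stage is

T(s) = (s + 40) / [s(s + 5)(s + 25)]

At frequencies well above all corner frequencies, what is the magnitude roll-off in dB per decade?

-40 dB/decade

Each pole contributes −20 dB/decade at high frequency; each zero contributes +20 dB/decade.
Net: 1 zero(s) − 3 pole(s) → -40 dB/decade.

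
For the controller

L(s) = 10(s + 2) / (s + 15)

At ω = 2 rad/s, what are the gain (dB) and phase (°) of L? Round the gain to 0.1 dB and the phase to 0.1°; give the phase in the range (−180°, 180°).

At s = jω = j2:
zero (s+2): 2 + j2 → |·| = √(2²+2²) = √8 ≈ 2.8284, ∠ = arctan(2/2) ≈ 45.00°
pole (s+15): 15 + j2 → |·| = √(15²+2²) = √229 ≈ 15.133, ∠ = arctan(2/15) ≈ 7.59°
|L| = 10 · 2.8284 / 15.133 ≈ 1.869
Gain = 20 log₁₀(1.869) ≈ 5.43 dB
∠L = 45.00° − 7.59° = 37.41°

5.4 dB, 37.4°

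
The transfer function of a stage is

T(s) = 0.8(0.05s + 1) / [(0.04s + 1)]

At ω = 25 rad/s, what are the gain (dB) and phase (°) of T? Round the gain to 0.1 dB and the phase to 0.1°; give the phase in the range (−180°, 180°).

At ω = 25 rad/s:
zero (1 + j25·0.05) = 1 + j1.25 → |·| ≈ 1.6008, ∠ ≈ 51.34°
pole (1 + j25·0.04) = 1 + j1 → |·| ≈ 1.4142, ∠ ≈ 45.00°
|T| = 0.8 · 1.6008 / (1.4142) ≈ 0.90556
Gain = 20 log₁₀(0.90556) ≈ -0.86 dB
∠T = (51.34°) − (45.00°) = 6.34°

-0.9 dB, 6.3°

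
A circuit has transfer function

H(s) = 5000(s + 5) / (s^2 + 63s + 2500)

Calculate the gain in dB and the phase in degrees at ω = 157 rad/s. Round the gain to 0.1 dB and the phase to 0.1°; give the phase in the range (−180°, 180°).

30.2 dB, -67.8°

At s = jω = j157:
zero (s+5): 5 + j157 → |·| = √(5²+157²) = √24674 ≈ 157.08, ∠ = arctan(157/5) ≈ 88.18°
quadratic: (j157)² + 63·j157 + 2500 = -22149 + j9891 → |·| ≈ 24257, ∠ ≈ 155.94°
|H| = 5000 · 157.08 / 24257 ≈ 32.378
Gain = 20 log₁₀(32.378) ≈ 30.21 dB
∠H = 88.18° − 155.94° = -67.76°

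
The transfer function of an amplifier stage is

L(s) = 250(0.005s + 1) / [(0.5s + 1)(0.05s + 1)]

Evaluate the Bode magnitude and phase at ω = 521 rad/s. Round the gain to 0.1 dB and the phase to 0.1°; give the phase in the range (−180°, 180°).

-19.8 dB, -108.6°

At ω = 521 rad/s:
zero (1 + j521·0.005) = 1 + j2.605 → |·| ≈ 2.7903, ∠ ≈ 69.00°
pole (1 + j521·0.5) = 1 + j260.5 → |·| ≈ 260.5, ∠ ≈ 89.78°
pole (1 + j521·0.05) = 1 + j26.05 → |·| ≈ 26.069, ∠ ≈ 87.80°
|L| = 250 · 2.7903 / (260.5 · 26.069) ≈ 0.10272
Gain = 20 log₁₀(0.10272) ≈ -19.77 dB
∠L = (69.00°) − (89.78° + 87.80°) = -108.58°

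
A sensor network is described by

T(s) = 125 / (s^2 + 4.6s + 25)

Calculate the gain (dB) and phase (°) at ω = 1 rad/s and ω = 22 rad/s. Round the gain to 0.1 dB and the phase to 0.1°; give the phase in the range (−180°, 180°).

ω = 1: 14.2 dB, -10.9°; ω = 22: -11.5 dB, -167.6°

At s = jω = j1:
quadratic: (j1)² + 4.6·j1 + 25 = 24 + j4.6 → |·| ≈ 24.437, ∠ ≈ 10.85°
|T| = 125 / 24.437 ≈ 5.1152
Gain = 20 log₁₀(5.1152) ≈ 14.18 dB
∠T = 0.00° − 10.85° = -10.85°

At s = jω = j22:
quadratic: (j22)² + 4.6·j22 + 25 = -459 + j101.2 → |·| ≈ 470.02, ∠ ≈ 167.57°
|T| = 125 / 470.02 ≈ 0.26595
Gain = 20 log₁₀(0.26595) ≈ -11.50 dB
∠T = 0.00° − 167.57° = -167.57°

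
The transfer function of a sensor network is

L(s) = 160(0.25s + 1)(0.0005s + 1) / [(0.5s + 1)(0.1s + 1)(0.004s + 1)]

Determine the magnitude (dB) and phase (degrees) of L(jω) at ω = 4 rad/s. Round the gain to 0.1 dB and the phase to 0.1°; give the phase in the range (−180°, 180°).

At ω = 4 rad/s:
zero (1 + j4·0.25) = 1 + j1 → |·| ≈ 1.4142, ∠ ≈ 45.00°
zero (1 + j4·0.0005) = 1 + j0.002 → |·| ≈ 1, ∠ ≈ 0.11°
pole (1 + j4·0.5) = 1 + j2 → |·| ≈ 2.2361, ∠ ≈ 63.43°
pole (1 + j4·0.1) = 1 + j0.4 → |·| ≈ 1.077, ∠ ≈ 21.80°
pole (1 + j4·0.004) = 1 + j0.016 → |·| ≈ 1.0001, ∠ ≈ 0.92°
|L| = 160 · 1.4142 · 1 / (2.2361 · 1.077 · 1.0001) ≈ 93.946
Gain = 20 log₁₀(93.946) ≈ 39.46 dB
∠L = (45.00° + 0.11°) − (63.43° + 21.80° + 0.92°) = -41.04°

39.5 dB, -41.0°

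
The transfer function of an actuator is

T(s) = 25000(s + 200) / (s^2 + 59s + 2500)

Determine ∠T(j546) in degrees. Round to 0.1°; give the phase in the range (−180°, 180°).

At s = jω = j546:
zero (s+200): 200 + j546 → |·| = √(200²+546²) = √338116 ≈ 581.48, ∠ = arctan(546/200) ≈ 69.88°
quadratic: (j546)² + 59·j546 + 2500 = -295616 + j32214 → |·| ≈ 2.9737e+05, ∠ ≈ 173.78°
∠T = 69.88° − 173.78° = -103.90°

-103.9°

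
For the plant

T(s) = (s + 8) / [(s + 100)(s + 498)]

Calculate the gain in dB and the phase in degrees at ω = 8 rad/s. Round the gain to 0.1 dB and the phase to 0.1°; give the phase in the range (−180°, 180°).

-72.9 dB, 39.5°

At s = jω = j8:
zero (s+8): 8 + j8 → |·| = √(8²+8²) = √128 ≈ 11.314, ∠ = arctan(8/8) ≈ 45.00°
pole (s+100): 100 + j8 → |·| = √(100²+8²) = √10064 ≈ 100.32, ∠ = arctan(8/100) ≈ 4.57°
pole (s+498): 498 + j8 → |·| = √(498²+8²) = √248068 ≈ 498.06, ∠ = arctan(8/498) ≈ 0.92°
|T| = 1 · 11.314 / 49965 ≈ 0.00022644
Gain = 20 log₁₀(0.00022644) ≈ -72.90 dB
∠T = 45.00° − 5.49° = 39.51°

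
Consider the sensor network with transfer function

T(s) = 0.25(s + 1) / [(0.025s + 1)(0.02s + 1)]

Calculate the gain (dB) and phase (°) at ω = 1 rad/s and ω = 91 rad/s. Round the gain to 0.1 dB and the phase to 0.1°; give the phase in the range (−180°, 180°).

ω = 1: -9.0 dB, 42.4°; ω = 91: 12.9 dB, -38.1°

At ω = 1 rad/s:
zero (1 + j1·1) = 1 + j1 → |·| ≈ 1.4142, ∠ ≈ 45.00°
pole (1 + j1·0.025) = 1 + j0.025 → |·| ≈ 1.0003, ∠ ≈ 1.43°
pole (1 + j1·0.02) = 1 + j0.02 → |·| ≈ 1.0002, ∠ ≈ 1.15°
|T| = 0.25 · 1.4142 / (1.0003 · 1.0002) ≈ 0.35337
Gain = 20 log₁₀(0.35337) ≈ -9.04 dB
∠T = (45.00°) − (1.43° + 1.15°) = 42.42°

At ω = 91 rad/s:
zero (1 + j91·1) = 1 + j91 → |·| ≈ 91.005, ∠ ≈ 89.37°
pole (1 + j91·0.025) = 1 + j2.275 → |·| ≈ 2.4851, ∠ ≈ 66.27°
pole (1 + j91·0.02) = 1 + j1.82 → |·| ≈ 2.0766, ∠ ≈ 61.21°
|T| = 0.25 · 91.005 / (2.4851 · 2.0766) ≈ 4.4087
Gain = 20 log₁₀(4.4087) ≈ 12.89 dB
∠T = (89.37°) − (66.27° + 61.21°) = -38.11°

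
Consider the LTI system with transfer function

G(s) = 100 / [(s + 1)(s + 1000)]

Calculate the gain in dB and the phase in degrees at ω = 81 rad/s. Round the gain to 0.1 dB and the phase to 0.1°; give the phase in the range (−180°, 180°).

At s = jω = j81:
pole (s+1): 1 + j81 → |·| = √(1²+81²) = √6562 ≈ 81.006, ∠ = arctan(81/1) ≈ 89.29°
pole (s+1000): 1000 + j81 → |·| = √(1000²+81²) = √1006561 ≈ 1003.3, ∠ = arctan(81/1000) ≈ 4.63°
|G| = 100 / 81273 ≈ 0.0012304
Gain = 20 log₁₀(0.0012304) ≈ -58.20 dB
∠G = 0.00° − 93.92° = -93.92°

-58.2 dB, -93.9°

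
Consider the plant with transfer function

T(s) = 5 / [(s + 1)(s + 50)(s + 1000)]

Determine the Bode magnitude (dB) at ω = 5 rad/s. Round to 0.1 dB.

-94.2 dB

At s = jω = j5:
pole (s+1): 1 + j5 → |·| = √(1²+5²) = √26 ≈ 5.099, ∠ = arctan(5/1) ≈ 78.69°
pole (s+50): 50 + j5 → |·| = √(50²+5²) = √2525 ≈ 50.249, ∠ = arctan(5/50) ≈ 5.71°
pole (s+1000): 1000 + j5 → |·| = √(1000²+5²) = √1000025 ≈ 1000, ∠ = arctan(5/1000) ≈ 0.29°
|T| = 5 / 2.5622e+05 ≈ 1.9514e-05
Gain = 20 log₁₀(1.9514e-05) ≈ -94.19 dB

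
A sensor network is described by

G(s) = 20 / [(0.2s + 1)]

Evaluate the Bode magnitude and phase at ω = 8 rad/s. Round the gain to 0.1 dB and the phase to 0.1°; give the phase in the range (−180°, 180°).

At ω = 8 rad/s:
pole (1 + j8·0.2) = 1 + j1.6 → |·| ≈ 1.8868, ∠ ≈ 57.99°
|G| = 20 · 1 / (1.8868) ≈ 10.6
Gain = 20 log₁₀(10.6) ≈ 20.51 dB
∠G = (0°) − (57.99°) = -57.99°

20.5 dB, -58.0°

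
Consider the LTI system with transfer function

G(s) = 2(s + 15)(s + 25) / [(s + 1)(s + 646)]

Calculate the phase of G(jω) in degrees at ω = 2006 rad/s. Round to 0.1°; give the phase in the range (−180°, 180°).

16.7°

At s = jω = j2006:
zero (s+15): 15 + j2006 → |·| = √(15²+2006²) = √4024261 ≈ 2006.1, ∠ = arctan(2006/15) ≈ 89.57°
zero (s+25): 25 + j2006 → |·| = √(25²+2006²) = √4024661 ≈ 2006.2, ∠ = arctan(2006/25) ≈ 89.29°
pole (s+1): 1 + j2006 → |·| = √(1²+2006²) = √4024037 ≈ 2006, ∠ = arctan(2006/1) ≈ 89.97°
pole (s+646): 646 + j2006 → |·| = √(646²+2006²) = √4441352 ≈ 2107.5, ∠ = arctan(2006/646) ≈ 72.15°
∠G = 178.86° − 162.12° = 16.74°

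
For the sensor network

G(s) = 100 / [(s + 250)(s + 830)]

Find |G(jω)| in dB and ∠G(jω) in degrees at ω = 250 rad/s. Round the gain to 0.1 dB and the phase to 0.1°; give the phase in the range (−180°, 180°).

-69.7 dB, -61.8°

At s = jω = j250:
pole (s+250): 250 + j250 → |·| = √(250²+250²) = √125000 ≈ 353.55, ∠ = arctan(250/250) ≈ 45.00°
pole (s+830): 830 + j250 → |·| = √(830²+250²) = √751400 ≈ 866.83, ∠ = arctan(250/830) ≈ 16.76°
|G| = 100 / 3.0647e+05 ≈ 0.0003263
Gain = 20 log₁₀(0.0003263) ≈ -69.73 dB
∠G = 0.00° − 61.76° = -61.76°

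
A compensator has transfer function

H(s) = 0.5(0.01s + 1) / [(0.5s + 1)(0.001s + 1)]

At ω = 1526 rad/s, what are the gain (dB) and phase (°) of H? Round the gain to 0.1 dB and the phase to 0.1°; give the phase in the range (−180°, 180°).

-45.2 dB, -60.4°

At ω = 1526 rad/s:
zero (1 + j1526·0.01) = 1 + j15.26 → |·| ≈ 15.293, ∠ ≈ 86.25°
pole (1 + j1526·0.5) = 1 + j763 → |·| ≈ 763, ∠ ≈ 89.92°
pole (1 + j1526·0.001) = 1 + j1.526 → |·| ≈ 1.8245, ∠ ≈ 56.76°
|H| = 0.5 · 15.293 / (763 · 1.8245) ≈ 0.0054928
Gain = 20 log₁₀(0.0054928) ≈ -45.20 dB
∠H = (86.25°) − (89.92° + 56.76°) = -60.43°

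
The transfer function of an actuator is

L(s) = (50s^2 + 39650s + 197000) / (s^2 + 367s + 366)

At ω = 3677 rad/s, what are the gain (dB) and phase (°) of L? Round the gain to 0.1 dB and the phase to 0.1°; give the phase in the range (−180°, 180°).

Substitute s = j3677:
Numerator: 50(j3677)^2 + 39650(j3677) + 197000 = -675819450 + j145793050
Denominator: (j3677)^2 + 367(j3677) + 366 = -13519963 + j1349459
|N| = √(675819450² + 145793050²) ≈ 6.9137e+08, ∠N ≈ 167.83°
|D| = √(13519963² + 1349459²) ≈ 1.3587e+07, ∠D ≈ 174.30°
|L| = 6.9137e+08 / 1.3587e+07 ≈ 50.885
Gain = 20 log₁₀(50.885) ≈ 34.13 dB
∠L = 167.83° − 174.30° = -6.47°

34.1 dB, -6.5°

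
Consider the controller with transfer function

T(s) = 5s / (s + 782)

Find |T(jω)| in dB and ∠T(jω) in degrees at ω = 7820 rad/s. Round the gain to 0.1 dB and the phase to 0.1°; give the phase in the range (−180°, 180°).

At s = jω = j7820:
zero at origin: s = j7820 → |·| = 7820, ∠ = 90.00°
pole (s+782): 782 + j7820 → |·| = √(782²+7820²) = √61763924 ≈ 7859, ∠ = arctan(7820/782) ≈ 84.29°
|T| = 5 · 7820 / 7859 ≈ 4.9752
Gain = 20 log₁₀(4.9752) ≈ 13.94 dB
∠T = 90.00° − 84.29° = 5.71°

13.9 dB, 5.7°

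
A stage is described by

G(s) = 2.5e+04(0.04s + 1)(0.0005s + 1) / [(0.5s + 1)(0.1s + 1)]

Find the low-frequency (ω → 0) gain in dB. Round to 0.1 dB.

G(0) = 2.5e+04 · 1 / 1 = 25000
20 log₁₀(25000) ≈ 87.96 dB

88.0 dB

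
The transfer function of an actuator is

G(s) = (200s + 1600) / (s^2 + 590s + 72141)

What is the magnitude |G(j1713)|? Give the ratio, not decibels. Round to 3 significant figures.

0.113

Substitute s = j1713:
Numerator: 200(j1713) + 1600 = 1600 + j342600
Denominator: (j1713)^2 + 590(j1713) + 72141 = -2862228 + j1010670
|N| = √(1600² + 342600²) ≈ 3.426e+05, ∠N ≈ 89.73°
|D| = √(2862228² + 1010670²) ≈ 3.0354e+06, ∠D ≈ 160.55°
|G| = 3.426e+05 / 3.0354e+06 ≈ 0.11287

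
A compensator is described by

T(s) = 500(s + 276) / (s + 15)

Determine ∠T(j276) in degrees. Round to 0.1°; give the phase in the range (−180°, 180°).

-41.9°

At s = jω = j276:
zero (s+276): 276 + j276 → |·| = √(276²+276²) = √152352 ≈ 390.32, ∠ = arctan(276/276) ≈ 45.00°
pole (s+15): 15 + j276 → |·| = √(15²+276²) = √76401 ≈ 276.41, ∠ = arctan(276/15) ≈ 86.89°
∠T = 45.00° − 86.89° = -41.89°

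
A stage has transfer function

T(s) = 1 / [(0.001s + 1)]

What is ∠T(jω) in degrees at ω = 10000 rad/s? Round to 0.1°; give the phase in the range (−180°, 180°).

-84.3°

At ω = 10000 rad/s:
pole (1 + j10000·0.001) = 1 + j10 → |·| ≈ 10.05, ∠ ≈ 84.29°
∠T = (0°) − (84.29°) = -84.29°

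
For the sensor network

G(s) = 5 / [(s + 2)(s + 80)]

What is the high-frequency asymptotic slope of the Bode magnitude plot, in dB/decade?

-40 dB/decade

Each pole contributes −20 dB/decade at high frequency; each zero contributes +20 dB/decade.
Net: 0 zero(s) − 2 pole(s) → -40 dB/decade.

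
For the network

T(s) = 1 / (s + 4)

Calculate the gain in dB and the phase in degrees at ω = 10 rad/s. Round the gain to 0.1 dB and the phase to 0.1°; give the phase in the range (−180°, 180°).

-20.6 dB, -68.2°

Substitute s = j10:
Numerator: 1 = 1 + j0
Denominator: (j10) + 4 = 4 + j10
|N| = √(1² + 0²) ≈ 1, ∠N ≈ 0.00°
|D| = √(4² + 10²) ≈ 10.77, ∠D ≈ 68.20°
|T| = 1 / 10.77 ≈ 0.092851
Gain = 20 log₁₀(0.092851) ≈ -20.64 dB
∠T = 0.00° − 68.20° = -68.20°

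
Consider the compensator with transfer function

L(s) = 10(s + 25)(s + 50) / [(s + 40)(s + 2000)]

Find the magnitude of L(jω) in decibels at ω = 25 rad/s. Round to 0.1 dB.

At s = jω = j25:
zero (s+25): 25 + j25 → |·| = √(25²+25²) = √1250 ≈ 35.355, ∠ = arctan(25/25) ≈ 45.00°
zero (s+50): 50 + j25 → |·| = √(50²+25²) = √3125 ≈ 55.902, ∠ = arctan(25/50) ≈ 26.57°
pole (s+40): 40 + j25 → |·| = √(40²+25²) = √2225 ≈ 47.17, ∠ = arctan(25/40) ≈ 32.01°
pole (s+2000): 2000 + j25 → |·| = √(2000²+25²) = √4000625 ≈ 2000.2, ∠ = arctan(25/2000) ≈ 0.72°
|L| = 10 · 1976.4 / 94349 ≈ 0.20948
Gain = 20 log₁₀(0.20948) ≈ -13.58 dB

-13.6 dB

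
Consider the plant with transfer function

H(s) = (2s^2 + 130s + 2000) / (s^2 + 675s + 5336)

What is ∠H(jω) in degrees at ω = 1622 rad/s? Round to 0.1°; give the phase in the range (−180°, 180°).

20.3°

Substitute s = j1622:
Numerator: 2(j1622)^2 + 130(j1622) + 2000 = -5259768 + j210860
Denominator: (j1622)^2 + 675(j1622) + 5336 = -2625548 + j1094850
|N| = √(5259768² + 210860²) ≈ 5.264e+06, ∠N ≈ 177.70°
|D| = √(2625548² + 1094850²) ≈ 2.8447e+06, ∠D ≈ 157.36°
∠H = 177.70° − 157.36° = 20.34°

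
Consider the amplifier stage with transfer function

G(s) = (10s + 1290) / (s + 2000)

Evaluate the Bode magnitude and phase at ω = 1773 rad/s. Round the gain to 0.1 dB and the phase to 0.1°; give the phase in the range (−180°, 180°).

Substitute s = j1773:
Numerator: 10(j1773) + 1290 = 1290 + j17730
Denominator: (j1773) + 2000 = 2000 + j1773
|N| = √(1290² + 17730²) ≈ 17777, ∠N ≈ 85.84°
|D| = √(2000² + 1773²) ≈ 2672.7, ∠D ≈ 41.56°
|G| = 17777 / 2672.7 ≈ 6.6513
Gain = 20 log₁₀(6.6513) ≈ 16.46 dB
∠G = 85.84° − 41.56° = 44.28°

16.5 dB, 44.3°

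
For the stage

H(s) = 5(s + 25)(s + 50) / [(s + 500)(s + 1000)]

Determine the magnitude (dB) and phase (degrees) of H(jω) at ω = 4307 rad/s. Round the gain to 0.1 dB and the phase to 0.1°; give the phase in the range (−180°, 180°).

13.7 dB, 18.7°

At s = jω = j4307:
zero (s+25): 25 + j4307 → |·| = √(25²+4307²) = √18550874 ≈ 4307.1, ∠ = arctan(4307/25) ≈ 89.67°
zero (s+50): 50 + j4307 → |·| = √(50²+4307²) = √18552749 ≈ 4307.3, ∠ = arctan(4307/50) ≈ 89.33°
pole (s+500): 500 + j4307 → |·| = √(500²+4307²) = √18800249 ≈ 4335.9, ∠ = arctan(4307/500) ≈ 83.38°
pole (s+1000): 1000 + j4307 → |·| = √(1000²+4307²) = √19550249 ≈ 4421.6, ∠ = arctan(4307/1000) ≈ 76.93°
|H| = 5 · 1.8552e+07 / 1.9172e+07 ≈ 4.8383
Gain = 20 log₁₀(4.8383) ≈ 13.69 dB
∠H = 179.00° − 160.31° = 18.69°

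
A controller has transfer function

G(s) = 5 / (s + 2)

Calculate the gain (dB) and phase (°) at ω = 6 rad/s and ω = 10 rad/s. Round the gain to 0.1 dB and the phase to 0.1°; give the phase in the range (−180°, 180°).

ω = 6: -2.0 dB, -71.6°; ω = 10: -6.2 dB, -78.7°

At s = jω = j6:
pole (s+2): 2 + j6 → |·| = √(2²+6²) = √40 ≈ 6.3246, ∠ = arctan(6/2) ≈ 71.57°
|G| = 5 / 6.3246 ≈ 0.79056
Gain = 20 log₁₀(0.79056) ≈ -2.04 dB
∠G = 0.00° − 71.57° = -71.57°

At s = jω = j10:
pole (s+2): 2 + j10 → |·| = √(2²+10²) = √104 ≈ 10.198, ∠ = arctan(10/2) ≈ 78.69°
|G| = 5 / 10.198 ≈ 0.49029
Gain = 20 log₁₀(0.49029) ≈ -6.19 dB
∠G = 0.00° − 78.69° = -78.69°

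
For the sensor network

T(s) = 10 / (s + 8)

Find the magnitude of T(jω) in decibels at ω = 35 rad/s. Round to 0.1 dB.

-11.1 dB

Substitute s = j35:
Numerator: 10 = 10 + j0
Denominator: (j35) + 8 = 8 + j35
|N| = √(10² + 0²) ≈ 10, ∠N ≈ 0.00°
|D| = √(8² + 35²) ≈ 35.903, ∠D ≈ 77.12°
|T| = 10 / 35.903 ≈ 0.27853
Gain = 20 log₁₀(0.27853) ≈ -11.10 dB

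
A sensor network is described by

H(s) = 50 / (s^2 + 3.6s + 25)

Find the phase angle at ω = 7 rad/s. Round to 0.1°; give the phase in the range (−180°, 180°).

At s = jω = j7:
quadratic: (j7)² + 3.6·j7 + 25 = -24 + j25.2 → |·| ≈ 34.8, ∠ ≈ 133.60°
∠H = 0.00° − 133.60° = -133.60°

-133.6°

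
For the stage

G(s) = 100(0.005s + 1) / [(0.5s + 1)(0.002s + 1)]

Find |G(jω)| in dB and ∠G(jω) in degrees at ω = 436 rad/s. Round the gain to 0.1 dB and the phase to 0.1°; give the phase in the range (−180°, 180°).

At ω = 436 rad/s:
zero (1 + j436·0.005) = 1 + j2.18 → |·| ≈ 2.3984, ∠ ≈ 65.36°
pole (1 + j436·0.5) = 1 + j218 → |·| ≈ 218, ∠ ≈ 89.74°
pole (1 + j436·0.002) = 1 + j0.872 → |·| ≈ 1.3268, ∠ ≈ 41.09°
|G| = 100 · 2.3984 / (218 · 1.3268) ≈ 0.8292
Gain = 20 log₁₀(0.8292) ≈ -1.63 dB
∠G = (65.36°) − (89.74° + 41.09°) = -65.47°

-1.6 dB, -65.5°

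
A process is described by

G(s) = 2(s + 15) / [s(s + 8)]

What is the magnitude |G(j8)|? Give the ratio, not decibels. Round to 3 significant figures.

At s = jω = j8:
zero (s+15): 15 + j8 → |·| = √(15²+8²) = √289 ≈ 17, ∠ = arctan(8/15) ≈ 28.07°
pole (s+8): 8 + j8 → |·| = √(8²+8²) = √128 ≈ 11.314, ∠ = arctan(8/8) ≈ 45.00°
pole at origin: |s| = 8, ∠ = 90.00° (in denominator)
|G| = 2 · 17 / 90.512 ≈ 0.37564

0.376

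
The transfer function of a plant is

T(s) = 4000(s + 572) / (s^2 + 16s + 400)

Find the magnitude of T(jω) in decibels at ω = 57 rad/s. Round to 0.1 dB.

57.7 dB

At s = jω = j57:
zero (s+572): 572 + j57 → |·| = √(572²+57²) = √330433 ≈ 574.83, ∠ = arctan(57/572) ≈ 5.69°
quadratic: (j57)² + 16·j57 + 400 = -2849 + j912 → |·| ≈ 2991.4, ∠ ≈ 162.25°
|T| = 4000 · 574.83 / 2991.4 ≈ 768.64
Gain = 20 log₁₀(768.64) ≈ 57.71 dB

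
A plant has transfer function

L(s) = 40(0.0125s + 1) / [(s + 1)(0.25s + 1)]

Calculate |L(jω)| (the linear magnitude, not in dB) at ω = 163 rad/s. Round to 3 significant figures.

0.0137

At ω = 163 rad/s:
zero (1 + j163·0.0125) = 1 + j2.0375 → |·| ≈ 2.2697, ∠ ≈ 63.86°
pole (1 + j163·1) = 1 + j163 → |·| ≈ 163, ∠ ≈ 89.65°
pole (1 + j163·0.25) = 1 + j40.75 → |·| ≈ 40.762, ∠ ≈ 88.59°
|L| = 40 · 2.2697 / (163 · 40.762) ≈ 0.013664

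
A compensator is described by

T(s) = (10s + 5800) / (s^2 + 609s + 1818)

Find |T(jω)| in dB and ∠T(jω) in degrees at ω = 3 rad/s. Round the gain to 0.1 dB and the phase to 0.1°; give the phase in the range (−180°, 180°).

Substitute s = j3:
Numerator: 10(j3) + 5800 = 5800 + j30
Denominator: (j3)^2 + 609(j3) + 1818 = 1809 + j1827
|N| = √(5800² + 30²) ≈ 5800.1, ∠N ≈ 0.30°
|D| = √(1809² + 1827²) ≈ 2571.1, ∠D ≈ 45.28°
|T| = 5800.1 / 2571.1 ≈ 2.2559
Gain = 20 log₁₀(2.2559) ≈ 7.07 dB
∠T = 0.30° − 45.28° = -44.98°

7.1 dB, -45.0°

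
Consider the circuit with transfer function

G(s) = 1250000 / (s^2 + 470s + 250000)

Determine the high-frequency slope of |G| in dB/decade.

Each pole contributes −20 dB/decade at high frequency; each zero contributes +20 dB/decade.
Net: 0 zero(s) − 2 pole(s) → -40 dB/decade.

-40 dB/decade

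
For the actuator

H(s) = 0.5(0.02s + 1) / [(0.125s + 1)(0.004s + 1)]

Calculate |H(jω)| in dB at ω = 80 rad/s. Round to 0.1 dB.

-21.0 dB

At ω = 80 rad/s:
zero (1 + j80·0.02) = 1 + j1.6 → |·| ≈ 1.8868, ∠ ≈ 57.99°
pole (1 + j80·0.125) = 1 + j10 → |·| ≈ 10.05, ∠ ≈ 84.29°
pole (1 + j80·0.004) = 1 + j0.32 → |·| ≈ 1.05, ∠ ≈ 17.74°
|H| = 0.5 · 1.8868 / (10.05 · 1.05) ≈ 0.089401
Gain = 20 log₁₀(0.089401) ≈ -20.97 dB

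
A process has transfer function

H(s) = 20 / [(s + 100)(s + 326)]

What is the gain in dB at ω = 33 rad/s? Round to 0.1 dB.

-64.7 dB

At s = jω = j33:
pole (s+100): 100 + j33 → |·| = √(100²+33²) = √11089 ≈ 105.3, ∠ = arctan(33/100) ≈ 18.26°
pole (s+326): 326 + j33 → |·| = √(326²+33²) = √107365 ≈ 327.67, ∠ = arctan(33/326) ≈ 5.78°
|H| = 20 / 34504 ≈ 0.00057964
Gain = 20 log₁₀(0.00057964) ≈ -64.74 dB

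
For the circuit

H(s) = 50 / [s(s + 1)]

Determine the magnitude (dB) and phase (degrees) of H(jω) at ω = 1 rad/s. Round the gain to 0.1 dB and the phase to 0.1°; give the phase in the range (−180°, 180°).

31.0 dB, -135.0°

At s = jω = j1:
pole (s+1): 1 + j1 → |·| = √(1²+1²) = √2 ≈ 1.4142, ∠ = arctan(1/1) ≈ 45.00°
pole at origin: |s| = 1, ∠ = 90.00° (in denominator)
|H| = 50 / 1.4142 ≈ 35.356
Gain = 20 log₁₀(35.356) ≈ 30.97 dB
∠H = 0.00° − 135.00° = -135.00°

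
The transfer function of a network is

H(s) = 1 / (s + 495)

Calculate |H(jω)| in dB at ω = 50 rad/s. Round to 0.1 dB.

Substitute s = j50:
Numerator: 1 = 1 + j0
Denominator: (j50) + 495 = 495 + j50
|N| = √(1² + 0²) ≈ 1, ∠N ≈ 0.00°
|D| = √(495² + 50²) ≈ 497.52, ∠D ≈ 5.77°
|H| = 1 / 497.52 ≈ 0.00201
Gain = 20 log₁₀(0.00201) ≈ -53.94 dB

-53.9 dB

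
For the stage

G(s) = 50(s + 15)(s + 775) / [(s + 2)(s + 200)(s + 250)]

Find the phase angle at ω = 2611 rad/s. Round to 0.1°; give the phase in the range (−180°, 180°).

At s = jω = j2611:
zero (s+15): 15 + j2611 → |·| = √(15²+2611²) = √6817546 ≈ 2611, ∠ = arctan(2611/15) ≈ 89.67°
zero (s+775): 775 + j2611 → |·| = √(775²+2611²) = √7417946 ≈ 2723.6, ∠ = arctan(2611/775) ≈ 73.47°
pole (s+2): 2 + j2611 → |·| = √(2²+2611²) = √6817325 ≈ 2611, ∠ = arctan(2611/2) ≈ 89.96°
pole (s+200): 200 + j2611 → |·| = √(200²+2611²) = √6857321 ≈ 2618.6, ∠ = arctan(2611/200) ≈ 85.62°
pole (s+250): 250 + j2611 → |·| = √(250²+2611²) = √6879821 ≈ 2622.9, ∠ = arctan(2611/250) ≈ 84.53°
∠G = 163.14° − 260.11° = -96.97°

-97.0°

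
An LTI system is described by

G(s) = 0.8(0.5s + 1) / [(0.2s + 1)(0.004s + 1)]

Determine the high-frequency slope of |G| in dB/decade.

Each pole contributes −20 dB/decade at high frequency; each zero contributes +20 dB/decade.
Net: 1 zero(s) − 2 pole(s) → -20 dB/decade.

-20 dB/decade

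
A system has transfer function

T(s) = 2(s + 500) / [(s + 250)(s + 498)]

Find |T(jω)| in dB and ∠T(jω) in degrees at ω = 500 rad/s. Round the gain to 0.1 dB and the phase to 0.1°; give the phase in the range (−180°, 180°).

-48.9 dB, -63.5°

At s = jω = j500:
zero (s+500): 500 + j500 → |·| = √(500²+500²) = √500000 ≈ 707.11, ∠ = arctan(500/500) ≈ 45.00°
pole (s+250): 250 + j500 → |·| = √(250²+500²) = √312500 ≈ 559.02, ∠ = arctan(500/250) ≈ 63.43°
pole (s+498): 498 + j500 → |·| = √(498²+500²) = √498004 ≈ 705.69, ∠ = arctan(500/498) ≈ 45.11°
|T| = 2 · 707.11 / 3.9449e+05 ≈ 0.0035849
Gain = 20 log₁₀(0.0035849) ≈ -48.91 dB
∠T = 45.00° − 108.54° = -63.54°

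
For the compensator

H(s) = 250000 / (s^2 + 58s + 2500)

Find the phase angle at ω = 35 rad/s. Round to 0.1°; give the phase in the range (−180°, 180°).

At s = jω = j35:
quadratic: (j35)² + 58·j35 + 2500 = 1275 + j2030 → |·| ≈ 2397.2, ∠ ≈ 57.87°
∠H = 0.00° − 57.87° = -57.87°

-57.9°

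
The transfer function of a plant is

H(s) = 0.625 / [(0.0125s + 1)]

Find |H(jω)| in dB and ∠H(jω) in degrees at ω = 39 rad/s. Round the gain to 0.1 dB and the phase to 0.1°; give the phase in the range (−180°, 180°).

-5.0 dB, -26.0°

At ω = 39 rad/s:
pole (1 + j39·0.0125) = 1 + j0.4875 → |·| ≈ 1.1125, ∠ ≈ 25.99°
|H| = 0.625 · 1 / (1.1125) ≈ 0.5618
Gain = 20 log₁₀(0.5618) ≈ -5.01 dB
∠H = (0°) − (25.99°) = -25.99°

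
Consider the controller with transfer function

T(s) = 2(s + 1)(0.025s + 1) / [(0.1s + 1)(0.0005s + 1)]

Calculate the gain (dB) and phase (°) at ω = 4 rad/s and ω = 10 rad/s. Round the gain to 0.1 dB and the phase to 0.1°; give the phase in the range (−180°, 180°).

At ω = 4 rad/s:
zero (1 + j4·1) = 1 + j4 → |·| ≈ 4.1231, ∠ ≈ 75.96°
zero (1 + j4·0.025) = 1 + j0.1 → |·| ≈ 1.005, ∠ ≈ 5.71°
pole (1 + j4·0.1) = 1 + j0.4 → |·| ≈ 1.077, ∠ ≈ 21.80°
pole (1 + j4·0.0005) = 1 + j0.002 → |·| ≈ 1, ∠ ≈ 0.11°
|T| = 2 · 4.1231 · 1.005 / (1.077 · 1) ≈ 7.6949
Gain = 20 log₁₀(7.6949) ≈ 17.72 dB
∠T = (75.96° + 5.71°) − (21.80° + 0.11°) = 59.76°

At ω = 10 rad/s:
zero (1 + j10·1) = 1 + j10 → |·| ≈ 10.05, ∠ ≈ 84.29°
zero (1 + j10·0.025) = 1 + j0.25 → |·| ≈ 1.0308, ∠ ≈ 14.04°
pole (1 + j10·0.1) = 1 + j1 → |·| ≈ 1.4142, ∠ ≈ 45.00°
pole (1 + j10·0.0005) = 1 + j0.005 → |·| ≈ 1, ∠ ≈ 0.29°
|T| = 2 · 10.05 · 1.0308 / (1.4142 · 1) ≈ 14.651
Gain = 20 log₁₀(14.651) ≈ 23.32 dB
∠T = (84.29° + 14.04°) − (45.00° + 0.29°) = 53.04°

ω = 4: 17.7 dB, 59.8°; ω = 10: 23.3 dB, 53.0°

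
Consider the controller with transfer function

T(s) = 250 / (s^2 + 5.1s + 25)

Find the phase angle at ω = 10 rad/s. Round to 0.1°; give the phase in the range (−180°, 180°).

At s = jω = j10:
quadratic: (j10)² + 5.1·j10 + 25 = -75 + j51 → |·| ≈ 90.697, ∠ ≈ 145.78°
∠T = 0.00° − 145.78° = -145.78°

-145.8°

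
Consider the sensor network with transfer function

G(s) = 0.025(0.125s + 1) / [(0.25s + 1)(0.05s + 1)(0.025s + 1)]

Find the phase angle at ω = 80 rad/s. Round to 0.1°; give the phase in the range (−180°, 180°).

At ω = 80 rad/s:
zero (1 + j80·0.125) = 1 + j10 → |·| ≈ 10.05, ∠ ≈ 84.29°
pole (1 + j80·0.25) = 1 + j20 → |·| ≈ 20.025, ∠ ≈ 87.14°
pole (1 + j80·0.05) = 1 + j4 → |·| ≈ 4.1231, ∠ ≈ 75.96°
pole (1 + j80·0.025) = 1 + j2 → |·| ≈ 2.2361, ∠ ≈ 63.43°
∠G = (84.29°) − (87.14° + 75.96° + 63.43°) = -142.24°

-142.2°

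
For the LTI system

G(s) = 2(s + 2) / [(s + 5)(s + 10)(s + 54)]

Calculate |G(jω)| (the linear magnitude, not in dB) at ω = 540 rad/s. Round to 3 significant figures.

6.82e-06

At s = jω = j540:
zero (s+2): 2 + j540 → |·| = √(2²+540²) = √291604 ≈ 540, ∠ = arctan(540/2) ≈ 89.79°
pole (s+5): 5 + j540 → |·| = √(5²+540²) = √291625 ≈ 540.02, ∠ = arctan(540/5) ≈ 89.47°
pole (s+10): 10 + j540 → |·| = √(10²+540²) = √291700 ≈ 540.09, ∠ = arctan(540/10) ≈ 88.94°
pole (s+54): 54 + j540 → |·| = √(54²+540²) = √294516 ≈ 542.69, ∠ = arctan(540/54) ≈ 84.29°
|G| = 2 · 540 / 1.5828e+08 ≈ 6.8234e-06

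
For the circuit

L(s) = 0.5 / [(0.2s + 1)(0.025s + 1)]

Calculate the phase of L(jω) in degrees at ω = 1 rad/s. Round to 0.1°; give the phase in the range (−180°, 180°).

At ω = 1 rad/s:
pole (1 + j1·0.2) = 1 + j0.2 → |·| ≈ 1.0198, ∠ ≈ 11.31°
pole (1 + j1·0.025) = 1 + j0.025 → |·| ≈ 1.0003, ∠ ≈ 1.43°
∠L = (0°) − (11.31° + 1.43°) = -12.74°

-12.7°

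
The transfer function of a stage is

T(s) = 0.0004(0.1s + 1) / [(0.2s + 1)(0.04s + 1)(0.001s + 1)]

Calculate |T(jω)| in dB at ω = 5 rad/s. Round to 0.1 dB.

At ω = 5 rad/s:
zero (1 + j5·0.1) = 1 + j0.5 → |·| ≈ 1.118, ∠ ≈ 26.57°
pole (1 + j5·0.2) = 1 + j1 → |·| ≈ 1.4142, ∠ ≈ 45.00°
pole (1 + j5·0.04) = 1 + j0.2 → |·| ≈ 1.0198, ∠ ≈ 11.31°
pole (1 + j5·0.001) = 1 + j0.005 → |·| ≈ 1, ∠ ≈ 0.29°
|T| = 0.0004 · 1.118 / (1.4142 · 1.0198 · 1) ≈ 0.00031008
Gain = 20 log₁₀(0.00031008) ≈ -70.17 dB

-70.2 dB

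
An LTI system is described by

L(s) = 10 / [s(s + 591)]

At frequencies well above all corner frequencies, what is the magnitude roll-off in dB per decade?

Each pole contributes −20 dB/decade at high frequency; each zero contributes +20 dB/decade.
Net: 0 zero(s) − 2 pole(s) → -40 dB/decade.

-40 dB/decade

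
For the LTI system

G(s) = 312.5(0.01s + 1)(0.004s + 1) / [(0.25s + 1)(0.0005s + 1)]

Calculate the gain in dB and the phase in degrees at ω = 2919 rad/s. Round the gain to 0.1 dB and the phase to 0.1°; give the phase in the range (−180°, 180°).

At ω = 2919 rad/s:
zero (1 + j2919·0.01) = 1 + j29.19 → |·| ≈ 29.207, ∠ ≈ 88.04°
zero (1 + j2919·0.004) = 1 + j11.676 → |·| ≈ 11.719, ∠ ≈ 85.10°
pole (1 + j2919·0.25) = 1 + j729.75 → |·| ≈ 729.75, ∠ ≈ 89.92°
pole (1 + j2919·0.0005) = 1 + j1.4595 → |·| ≈ 1.7692, ∠ ≈ 55.58°
|G| = 312.5 · 29.207 · 11.719 / (729.75 · 1.7692) ≈ 82.847
Gain = 20 log₁₀(82.847) ≈ 38.37 dB
∠G = (88.04° + 85.10°) − (89.92° + 55.58°) = 27.64°

38.4 dB, 27.6°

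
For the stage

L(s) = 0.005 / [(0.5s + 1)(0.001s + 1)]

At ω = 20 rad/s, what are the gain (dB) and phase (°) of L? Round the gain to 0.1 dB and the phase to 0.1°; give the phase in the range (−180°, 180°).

-66.1 dB, -85.4°

At ω = 20 rad/s:
pole (1 + j20·0.5) = 1 + j10 → |·| ≈ 10.05, ∠ ≈ 84.29°
pole (1 + j20·0.001) = 1 + j0.02 → |·| ≈ 1.0002, ∠ ≈ 1.15°
|L| = 0.005 · 1 / (10.05 · 1.0002) ≈ 0.00049741
Gain = 20 log₁₀(0.00049741) ≈ -66.07 dB
∠L = (0°) − (84.29° + 1.15°) = -85.44°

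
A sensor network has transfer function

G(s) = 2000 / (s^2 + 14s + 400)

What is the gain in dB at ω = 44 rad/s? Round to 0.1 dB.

1.6 dB

At s = jω = j44:
quadratic: (j44)² + 14·j44 + 400 = -1536 + j616 → |·| ≈ 1654.9, ∠ ≈ 158.15°
|G| = 2000 / 1654.9 ≈ 1.2085
Gain = 20 log₁₀(1.2085) ≈ 1.64 dB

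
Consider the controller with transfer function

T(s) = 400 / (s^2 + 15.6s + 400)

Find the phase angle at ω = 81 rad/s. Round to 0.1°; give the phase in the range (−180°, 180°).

At s = jω = j81:
quadratic: (j81)² + 15.6·j81 + 400 = -6161 + j1263.6 → |·| ≈ 6289.2, ∠ ≈ 168.41°
∠T = 0.00° − 168.41° = -168.41°

-168.4°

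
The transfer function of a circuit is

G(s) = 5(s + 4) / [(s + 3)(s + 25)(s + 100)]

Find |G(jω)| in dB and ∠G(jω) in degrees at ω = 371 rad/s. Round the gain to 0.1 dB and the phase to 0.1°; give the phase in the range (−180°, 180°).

-89.1 dB, -161.2°

At s = jω = j371:
zero (s+4): 4 + j371 → |·| = √(4²+371²) = √137657 ≈ 371.02, ∠ = arctan(371/4) ≈ 89.38°
pole (s+3): 3 + j371 → |·| = √(3²+371²) = √137650 ≈ 371.01, ∠ = arctan(371/3) ≈ 89.54°
pole (s+25): 25 + j371 → |·| = √(25²+371²) = √138266 ≈ 371.84, ∠ = arctan(371/25) ≈ 86.14°
pole (s+100): 100 + j371 → |·| = √(100²+371²) = √147641 ≈ 384.24, ∠ = arctan(371/100) ≈ 74.91°
|G| = 5 · 371.02 / 5.3008e+07 ≈ 3.4997e-05
Gain = 20 log₁₀(3.4997e-05) ≈ -89.12 dB
∠G = 89.38° − 250.59° = -161.21°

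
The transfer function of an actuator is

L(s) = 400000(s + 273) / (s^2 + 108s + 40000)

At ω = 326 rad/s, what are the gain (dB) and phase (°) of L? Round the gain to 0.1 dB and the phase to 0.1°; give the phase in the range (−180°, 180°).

67.1 dB, -102.0°

At s = jω = j326:
zero (s+273): 273 + j326 → |·| = √(273²+326²) = √180805 ≈ 425.21, ∠ = arctan(326/273) ≈ 50.06°
quadratic: (j326)² + 108·j326 + 40000 = -66276 + j35208 → |·| ≈ 75047, ∠ ≈ 152.02°
|L| = 400000 · 425.21 / 75047 ≈ 2266.4
Gain = 20 log₁₀(2266.4) ≈ 67.11 dB
∠L = 50.06° − 152.02° = -101.96°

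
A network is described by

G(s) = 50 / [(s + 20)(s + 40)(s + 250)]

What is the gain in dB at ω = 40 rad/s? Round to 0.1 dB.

At s = jω = j40:
pole (s+20): 20 + j40 → |·| = √(20²+40²) = √2000 ≈ 44.721, ∠ = arctan(40/20) ≈ 63.43°
pole (s+40): 40 + j40 → |·| = √(40²+40²) = √3200 ≈ 56.569, ∠ = arctan(40/40) ≈ 45.00°
pole (s+250): 250 + j40 → |·| = √(250²+40²) = √64100 ≈ 253.18, ∠ = arctan(40/250) ≈ 9.09°
|G| = 50 / 6.405e+05 ≈ 7.8064e-05
Gain = 20 log₁₀(7.8064e-05) ≈ -82.15 dB

-82.2 dB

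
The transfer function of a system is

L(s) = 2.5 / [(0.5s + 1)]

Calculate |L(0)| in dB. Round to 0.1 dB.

L(0) = 2.5 · 1 / 1 = 2.5
20 log₁₀(2.5) ≈ 7.96 dB

8.0 dB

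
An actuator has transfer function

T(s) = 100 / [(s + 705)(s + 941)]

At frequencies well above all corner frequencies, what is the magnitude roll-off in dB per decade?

-40 dB/decade

Each pole contributes −20 dB/decade at high frequency; each zero contributes +20 dB/decade.
Net: 0 zero(s) − 2 pole(s) → -40 dB/decade.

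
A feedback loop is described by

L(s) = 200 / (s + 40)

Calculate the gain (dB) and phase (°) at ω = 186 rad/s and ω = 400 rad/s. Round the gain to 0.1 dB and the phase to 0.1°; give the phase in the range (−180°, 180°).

ω = 186: 0.4 dB, -77.9°; ω = 400: -6.1 dB, -84.3°

At s = jω = j186:
pole (s+40): 40 + j186 → |·| = √(40²+186²) = √36196 ≈ 190.25, ∠ = arctan(186/40) ≈ 77.86°
|L| = 200 / 190.25 ≈ 1.0512
Gain = 20 log₁₀(1.0512) ≈ 0.43 dB
∠L = 0.00° − 77.86° = -77.86°

At s = jω = j400:
pole (s+40): 40 + j400 → |·| = √(40²+400²) = √161600 ≈ 402, ∠ = arctan(400/40) ≈ 84.29°
|L| = 200 / 402 ≈ 0.49751
Gain = 20 log₁₀(0.49751) ≈ -6.06 dB
∠L = 0.00° − 84.29° = -84.29°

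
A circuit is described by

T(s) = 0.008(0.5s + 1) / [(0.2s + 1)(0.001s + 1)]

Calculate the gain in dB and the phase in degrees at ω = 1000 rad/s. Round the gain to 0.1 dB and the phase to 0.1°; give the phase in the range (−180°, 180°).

At ω = 1000 rad/s:
zero (1 + j1000·0.5) = 1 + j500 → |·| ≈ 500, ∠ ≈ 89.89°
pole (1 + j1000·0.2) = 1 + j200 → |·| ≈ 200, ∠ ≈ 89.71°
pole (1 + j1000·0.001) = 1 + j1 → |·| ≈ 1.4142, ∠ ≈ 45.00°
|T| = 0.008 · 500 / (200 · 1.4142) ≈ 0.014142
Gain = 20 log₁₀(0.014142) ≈ -36.99 dB
∠T = (89.89°) − (89.71° + 45.00°) = -44.82°

-37.0 dB, -44.8°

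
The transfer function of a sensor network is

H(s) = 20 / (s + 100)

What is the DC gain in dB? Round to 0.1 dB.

-14.0 dB

H(0) = 20 / 100 = 0.2
20 log₁₀(0.2) ≈ -13.98 dB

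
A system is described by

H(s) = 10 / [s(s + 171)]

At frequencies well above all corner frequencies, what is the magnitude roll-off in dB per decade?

-40 dB/decade

Each pole contributes −20 dB/decade at high frequency; each zero contributes +20 dB/decade.
Net: 0 zero(s) − 2 pole(s) → -40 dB/decade.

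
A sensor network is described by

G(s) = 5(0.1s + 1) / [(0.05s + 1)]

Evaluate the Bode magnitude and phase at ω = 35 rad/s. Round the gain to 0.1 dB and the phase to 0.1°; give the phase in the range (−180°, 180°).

At ω = 35 rad/s:
zero (1 + j35·0.1) = 1 + j3.5 → |·| ≈ 3.6401, ∠ ≈ 74.05°
pole (1 + j35·0.05) = 1 + j1.75 → |·| ≈ 2.0156, ∠ ≈ 60.26°
|G| = 5 · 3.6401 / (2.0156) ≈ 9.0298
Gain = 20 log₁₀(9.0298) ≈ 19.11 dB
∠G = (74.05°) − (60.26°) = 13.79°

19.1 dB, 13.8°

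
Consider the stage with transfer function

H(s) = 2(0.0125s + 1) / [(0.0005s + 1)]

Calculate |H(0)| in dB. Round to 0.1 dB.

H(0) = 2 · 1 / 1 = 2
20 log₁₀(2) ≈ 6.02 dB

6.0 dB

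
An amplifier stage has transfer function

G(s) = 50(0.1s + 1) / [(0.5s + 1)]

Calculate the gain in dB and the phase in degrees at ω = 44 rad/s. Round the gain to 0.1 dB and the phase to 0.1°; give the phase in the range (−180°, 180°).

At ω = 44 rad/s:
zero (1 + j44·0.1) = 1 + j4.4 → |·| ≈ 4.5122, ∠ ≈ 77.20°
pole (1 + j44·0.5) = 1 + j22 → |·| ≈ 22.023, ∠ ≈ 87.40°
|G| = 50 · 4.5122 / (22.023) ≈ 10.244
Gain = 20 log₁₀(10.244) ≈ 20.21 dB
∠G = (77.20°) − (87.40°) = -10.20°

20.2 dB, -10.2°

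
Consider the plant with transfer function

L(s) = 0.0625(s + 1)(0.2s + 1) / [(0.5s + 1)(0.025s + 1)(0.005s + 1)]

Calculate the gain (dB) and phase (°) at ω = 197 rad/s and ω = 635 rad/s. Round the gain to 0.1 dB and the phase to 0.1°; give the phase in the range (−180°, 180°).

At ω = 197 rad/s:
zero (1 + j197·1) = 1 + j197 → |·| ≈ 197, ∠ ≈ 89.71°
zero (1 + j197·0.2) = 1 + j39.4 → |·| ≈ 39.413, ∠ ≈ 88.55°
pole (1 + j197·0.5) = 1 + j98.5 → |·| ≈ 98.505, ∠ ≈ 89.42°
pole (1 + j197·0.025) = 1 + j4.925 → |·| ≈ 5.0255, ∠ ≈ 78.52°
pole (1 + j197·0.005) = 1 + j0.985 → |·| ≈ 1.4036, ∠ ≈ 44.57°
|L| = 0.0625 · 197 · 39.413 / (98.505 · 5.0255 · 1.4036) ≈ 0.6984
Gain = 20 log₁₀(0.6984) ≈ -3.12 dB
∠L = (89.71° + 88.55°) − (89.42° + 78.52° + 44.57°) = -34.25°

At ω = 635 rad/s:
zero (1 + j635·1) = 1 + j635 → |·| ≈ 635, ∠ ≈ 89.91°
zero (1 + j635·0.2) = 1 + j127 → |·| ≈ 127, ∠ ≈ 89.55°
pole (1 + j635·0.5) = 1 + j317.5 → |·| ≈ 317.5, ∠ ≈ 89.82°
pole (1 + j635·0.025) = 1 + j15.875 → |·| ≈ 15.906, ∠ ≈ 86.40°
pole (1 + j635·0.005) = 1 + j3.175 → |·| ≈ 3.3288, ∠ ≈ 72.52°
|L| = 0.0625 · 635 · 127 / (317.5 · 15.906 · 3.3288) ≈ 0.29982
Gain = 20 log₁₀(0.29982) ≈ -10.46 dB
∠L = (89.91° + 89.55°) − (89.82° + 86.40° + 72.52°) = -69.28°

ω = 197: -3.1 dB, -34.3°; ω = 635: -10.5 dB, -69.3°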